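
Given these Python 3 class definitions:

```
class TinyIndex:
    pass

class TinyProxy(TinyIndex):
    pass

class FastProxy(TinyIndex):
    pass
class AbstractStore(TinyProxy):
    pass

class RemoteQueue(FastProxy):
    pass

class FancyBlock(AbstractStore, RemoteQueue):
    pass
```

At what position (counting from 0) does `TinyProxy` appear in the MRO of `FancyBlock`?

2

L[FancyBlock] = FancyBlock + merge(L[AbstractStore], L[RemoteQueue], [AbstractStore RemoteQueue])
  take AbstractStore:  [AbstractStore TinyProxy TinyIndex object] + [RemoteQueue FastProxy TinyIndex object] + [AbstractStore RemoteQueue]
  take TinyProxy:  [TinyProxy TinyIndex object] + [RemoteQueue FastProxy TinyIndex object] + [RemoteQueue]
  take RemoteQueue:  [TinyIndex object] + [RemoteQueue FastProxy TinyIndex object] + [RemoteQueue]
  take FastProxy:  [TinyIndex object] + [FastProxy TinyIndex object]
  take TinyIndex:  [TinyIndex object] + [TinyIndex object]
  take object:  [object] + [object]
MRO: FancyBlock AbstractStore TinyProxy RemoteQueue FastProxy TinyIndex object
TinyProxy sits at index 2.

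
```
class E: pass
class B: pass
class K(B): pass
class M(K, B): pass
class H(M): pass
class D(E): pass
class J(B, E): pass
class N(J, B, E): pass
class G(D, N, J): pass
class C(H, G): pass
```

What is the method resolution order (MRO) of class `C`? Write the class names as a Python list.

L[C] = C + merge(L[H], L[G], [H G])
  take H:  [H M K B object] + [G D N J B E object] + [H G]
  take M:  [M K B object] + [G D N J B E object] + [G]
  take K:  [K B object] + [G D N J B E object] + [G]
  take G:  [B object] + [G D N J B E object] + [G]
  take D:  [B object] + [D N J B E object]
  take N:  [B object] + [N J B E object]
  take J:  [B object] + [J B E object]
  take B:  [B object] + [B E object]
  take E:  [object] + [E object]
  take object:  [object] + [object]

[C, H, M, K, G, D, N, J, B, E, object]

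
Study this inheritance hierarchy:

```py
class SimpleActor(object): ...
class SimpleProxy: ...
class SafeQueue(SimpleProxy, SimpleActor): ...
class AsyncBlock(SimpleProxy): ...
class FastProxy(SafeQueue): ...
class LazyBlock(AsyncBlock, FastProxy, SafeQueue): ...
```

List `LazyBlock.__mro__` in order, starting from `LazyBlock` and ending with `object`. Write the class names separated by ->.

L[LazyBlock] = LazyBlock + merge(L[AsyncBlock], L[FastProxy], L[SafeQueue], [AsyncBlock FastProxy SafeQueue])
  take AsyncBlock:  [AsyncBlock SimpleProxy object] + [FastProxy SafeQueue SimpleProxy SimpleActor object] + [SafeQueue SimpleProxy SimpleActor object] + [AsyncBlock FastProxy SafeQueue]
  take FastProxy:  [SimpleProxy object] + [FastProxy SafeQueue SimpleProxy SimpleActor object] + [SafeQueue SimpleProxy SimpleActor object] + [FastProxy SafeQueue]
  take SafeQueue:  [SimpleProxy object] + [SafeQueue SimpleProxy SimpleActor object] + [SafeQueue SimpleProxy SimpleActor object] + [SafeQueue]
  take SimpleProxy:  [SimpleProxy object] + [SimpleProxy SimpleActor object] + [SimpleProxy SimpleActor object]
  take SimpleActor:  [object] + [SimpleActor object] + [SimpleActor object]
  take object:  [object] + [object] + [object]

LazyBlock -> AsyncBlock -> FastProxy -> SafeQueue -> SimpleProxy -> SimpleActor -> object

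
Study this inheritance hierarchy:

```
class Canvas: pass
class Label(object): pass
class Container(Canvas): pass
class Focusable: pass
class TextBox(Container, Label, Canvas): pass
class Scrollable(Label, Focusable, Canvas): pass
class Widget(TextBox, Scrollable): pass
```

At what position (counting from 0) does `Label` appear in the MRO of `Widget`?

L[Widget] = Widget + merge(L[TextBox], L[Scrollable], [TextBox Scrollable])
  take TextBox:  [TextBox Container Label Canvas object] + [Scrollable Label Focusable Canvas object] + [TextBox Scrollable]
  take Container:  [Container Label Canvas object] + [Scrollable Label Focusable Canvas object] + [Scrollable]
  take Scrollable:  [Label Canvas object] + [Scrollable Label Focusable Canvas object] + [Scrollable]
  take Label:  [Label Canvas object] + [Label Focusable Canvas object]
  take Focusable:  [Canvas object] + [Focusable Canvas object]
  take Canvas:  [Canvas object] + [Canvas object]
  take object:  [object] + [object]
MRO: Widget TextBox Container Scrollable Label Focusable Canvas object
Label sits at index 4.

4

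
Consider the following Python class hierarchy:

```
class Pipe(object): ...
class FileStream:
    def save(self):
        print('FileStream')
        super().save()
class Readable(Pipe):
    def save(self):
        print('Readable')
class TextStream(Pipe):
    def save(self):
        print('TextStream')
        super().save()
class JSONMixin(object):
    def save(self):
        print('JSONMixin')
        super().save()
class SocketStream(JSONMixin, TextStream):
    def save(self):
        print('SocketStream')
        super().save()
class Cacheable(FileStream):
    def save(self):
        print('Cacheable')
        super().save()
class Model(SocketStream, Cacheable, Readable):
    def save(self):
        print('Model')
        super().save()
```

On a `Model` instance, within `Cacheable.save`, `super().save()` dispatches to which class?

FileStream

L[Model] = Model + merge(L[SocketStream], L[Cacheable], L[Readable], [SocketStream Cacheable Readable])
  take SocketStream:  [SocketStream JSONMixin TextStream Pipe object] + [Cacheable FileStream object] + [Readable Pipe object] + [SocketStream Cacheable Readable]
  take JSONMixin:  [JSONMixin TextStream Pipe object] + [Cacheable FileStream object] + [Readable Pipe object] + [Cacheable Readable]
  take TextStream:  [TextStream Pipe object] + [Cacheable FileStream object] + [Readable Pipe object] + [Cacheable Readable]
  take Cacheable:  [Pipe object] + [Cacheable FileStream object] + [Readable Pipe object] + [Cacheable Readable]
  take FileStream:  [Pipe object] + [FileStream object] + [Readable Pipe object] + [Readable]
  take Readable:  [Pipe object] + [object] + [Readable Pipe object] + [Readable]
  take Pipe:  [Pipe object] + [object] + [Pipe object]
  take object:  [object] + [object] + [object]
MRO: Model SocketStream JSONMixin TextStream Cacheable FileStream Readable Pipe object
super() in Cacheable.save on a Model instance goes to the class after Cacheable in Model's MRO: FileStream.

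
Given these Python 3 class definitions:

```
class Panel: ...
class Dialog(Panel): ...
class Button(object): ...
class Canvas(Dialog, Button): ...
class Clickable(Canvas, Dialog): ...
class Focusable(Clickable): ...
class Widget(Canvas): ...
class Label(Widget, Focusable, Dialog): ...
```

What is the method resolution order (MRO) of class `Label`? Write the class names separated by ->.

Label -> Widget -> Focusable -> Clickable -> Canvas -> Dialog -> Panel -> Button -> object

L[Label] = Label + merge(L[Widget], L[Focusable], L[Dialog], [Widget Focusable Dialog])
  take Widget:  [Widget Canvas Dialog Panel Button object] + [Focusable Clickable Canvas Dialog Panel Button object] + [Dialog Panel object] + [Widget Focusable Dialog]
  take Focusable:  [Canvas Dialog Panel Button object] + [Focusable Clickable Canvas Dialog Panel Button object] + [Dialog Panel object] + [Focusable Dialog]
  take Clickable:  [Canvas Dialog Panel Button object] + [Clickable Canvas Dialog Panel Button object] + [Dialog Panel object] + [Dialog]
  take Canvas:  [Canvas Dialog Panel Button object] + [Canvas Dialog Panel Button object] + [Dialog Panel object] + [Dialog]
  take Dialog:  [Dialog Panel Button object] + [Dialog Panel Button object] + [Dialog Panel object] + [Dialog]
  take Panel:  [Panel Button object] + [Panel Button object] + [Panel object]
  take Button:  [Button object] + [Button object] + [object]
  take object:  [object] + [object] + [object]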